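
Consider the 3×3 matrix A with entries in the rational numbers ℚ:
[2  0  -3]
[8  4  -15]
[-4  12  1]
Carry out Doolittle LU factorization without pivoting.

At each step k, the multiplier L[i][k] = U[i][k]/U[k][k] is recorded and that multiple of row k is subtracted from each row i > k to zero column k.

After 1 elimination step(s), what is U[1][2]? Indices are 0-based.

[col 0] pivot 2
  R1 -= 4*R0 → (0, 4, -3)  (L[1][0] := 4)
  R2 -= -2*R0 → (0, 12, -5)  (L[2][0] := -2)

U[1][2] = -3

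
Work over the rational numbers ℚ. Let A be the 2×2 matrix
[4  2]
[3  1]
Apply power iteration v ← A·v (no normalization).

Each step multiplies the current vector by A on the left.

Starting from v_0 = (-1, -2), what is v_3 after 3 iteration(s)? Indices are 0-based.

v_0 = (-1, -2).
v_1 = A·v_0 = (-8, -5).
v_2 = A·v_1 = (-42, -29).
v_3 = A·v_2 = (-226, -155).

v_3 = (-226, -155)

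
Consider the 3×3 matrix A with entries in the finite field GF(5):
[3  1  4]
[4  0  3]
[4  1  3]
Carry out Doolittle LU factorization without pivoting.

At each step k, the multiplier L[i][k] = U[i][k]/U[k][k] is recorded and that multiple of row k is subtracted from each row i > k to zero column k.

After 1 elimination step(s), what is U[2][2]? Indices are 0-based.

U[2][2] = 1

Step 1: pivot at (0,0) is 3.
  row1 ← row1 − (3)·row0  ⇒  L[1][0]=3, U row1=(0, 2, 1)
  row2 ← row2 − (3)·row0  ⇒  L[2][0]=3, U row2=(0, 3, 1)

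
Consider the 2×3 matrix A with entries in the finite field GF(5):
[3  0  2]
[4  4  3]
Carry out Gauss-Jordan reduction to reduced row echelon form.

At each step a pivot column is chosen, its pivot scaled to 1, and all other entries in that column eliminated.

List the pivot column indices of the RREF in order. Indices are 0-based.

pivot columns: 0, 1

pivot(0,0)=3: scale R0 → (1, 0, 4)
  clear (1,0): R1 −= (4)R0 → (0, 4, 2)
pivot(1,1)=4: scale R1 → (0, 1, 3)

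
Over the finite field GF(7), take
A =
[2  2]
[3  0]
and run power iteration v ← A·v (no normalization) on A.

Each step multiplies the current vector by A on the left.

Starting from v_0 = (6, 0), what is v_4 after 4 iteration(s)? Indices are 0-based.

v_0 = (6, 0).
v_1 = A·v_0 = (5, 4).
v_2 = A·v_1 = (4, 1).
v_3 = A·v_2 = (3, 5).
v_4 = A·v_3 = (2, 2).

v_4 = (2, 2)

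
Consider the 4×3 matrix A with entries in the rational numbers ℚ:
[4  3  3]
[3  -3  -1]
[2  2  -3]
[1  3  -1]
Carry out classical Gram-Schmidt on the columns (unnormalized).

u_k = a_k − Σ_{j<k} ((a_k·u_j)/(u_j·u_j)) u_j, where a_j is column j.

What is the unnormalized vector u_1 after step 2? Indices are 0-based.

Step 1: u_0 = a_0 = (4, 3, 2, 1).
Step 2: u_1 = a_1 − (1/3)·u_0 = (5/3, -4, 4/3, 8/3).

u_1 = (5/3, -4, 4/3, 8/3)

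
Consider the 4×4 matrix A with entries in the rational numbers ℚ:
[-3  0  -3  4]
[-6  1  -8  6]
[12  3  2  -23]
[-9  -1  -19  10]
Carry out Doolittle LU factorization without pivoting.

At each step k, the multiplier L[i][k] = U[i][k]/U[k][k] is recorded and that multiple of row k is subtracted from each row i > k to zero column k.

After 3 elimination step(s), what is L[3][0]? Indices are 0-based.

L[3][0] = 3

[col 0] pivot -3
  R1 -= 2*R0 → (0, 1, -2, -2)  (L[1][0] := 2)
  R2 -= -4*R0 → (0, 3, -10, -7)  (L[2][0] := -4)
  R3 -= 3*R0 → (0, -1, -10, -2)  (L[3][0] := 3)
[col 1] pivot 1
  R2 -= 3*R1 → (0, 0, -4, -1)  (L[2][1] := 3)
  R3 -= -1*R1 → (0, 0, -12, -4)  (L[3][1] := -1)
[col 2] pivot -4
  R3 -= 3*R2 → (0, 0, 0, -1)  (L[3][2] := 3)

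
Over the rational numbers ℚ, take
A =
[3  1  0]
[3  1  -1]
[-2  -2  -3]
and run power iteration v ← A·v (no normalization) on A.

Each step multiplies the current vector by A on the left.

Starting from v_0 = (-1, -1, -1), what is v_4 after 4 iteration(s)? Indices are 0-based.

v_4 = (-261, -356, -31)

v_0 = (-1, -1, -1).
v_1 = A·v_0 = (-4, -3, 7).
v_2 = A·v_1 = (-15, -22, -7).
v_3 = A·v_2 = (-67, -60, 95).
v_4 = A·v_3 = (-261, -356, -31).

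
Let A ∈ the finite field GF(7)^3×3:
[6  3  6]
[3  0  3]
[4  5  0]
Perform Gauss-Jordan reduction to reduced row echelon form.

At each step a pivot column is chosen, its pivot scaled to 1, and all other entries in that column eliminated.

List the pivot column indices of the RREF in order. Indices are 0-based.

pivot columns: 0, 1, 2

pivot(0,0)=6: scale R0 → (1, 4, 1)
  clear (1,0): R1 −= (3)R0 → (0, 2, 0)
  clear (2,0): R2 −= (4)R0 → (0, 3, 3)
pivot(1,1)=2: scale R1 → (0, 1, 0)
  clear (0,1): R0 −= (4)R1 → (1, 0, 1)
  clear (2,1): R2 −= (3)R1 → (0, 0, 3)
pivot(2,2)=3: scale R2 → (0, 0, 1)
  clear (0,2): R0 −= (1)R2 → (1, 0, 0)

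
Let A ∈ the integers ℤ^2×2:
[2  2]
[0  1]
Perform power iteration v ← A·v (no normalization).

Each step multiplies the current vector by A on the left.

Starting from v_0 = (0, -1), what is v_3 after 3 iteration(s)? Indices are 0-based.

v_0 = (0, -1).
v_1 = A·v_0 = (-2, -1).
v_2 = A·v_1 = (-6, -1).
v_3 = A·v_2 = (-14, -1).

v_3 = (-14, -1)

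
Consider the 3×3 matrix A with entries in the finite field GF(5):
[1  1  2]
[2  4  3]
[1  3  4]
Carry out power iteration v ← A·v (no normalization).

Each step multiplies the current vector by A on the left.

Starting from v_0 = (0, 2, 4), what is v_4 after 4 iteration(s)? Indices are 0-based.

v_0 = (0, 2, 4).
v_1 = A·v_0 = (0, 0, 2).
v_2 = A·v_1 = (4, 1, 3).
v_3 = A·v_2 = (1, 1, 4).
v_4 = A·v_3 = (0, 3, 0).

v_4 = (0, 3, 0)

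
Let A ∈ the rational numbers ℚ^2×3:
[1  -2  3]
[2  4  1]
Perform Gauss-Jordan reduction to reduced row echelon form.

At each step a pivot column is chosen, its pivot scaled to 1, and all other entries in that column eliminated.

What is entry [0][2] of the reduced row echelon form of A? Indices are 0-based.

step 1: normalize row 0 (÷1) = (1, -2, 3)
  row 1: subtract 2×row0 = (0, 8, -5)
step 2: normalize row 1 (÷8) = (0, 1, -5/8)
  row 0: subtract -2×row1 = (1, 0, 7/4)

M[0][2] = 7/4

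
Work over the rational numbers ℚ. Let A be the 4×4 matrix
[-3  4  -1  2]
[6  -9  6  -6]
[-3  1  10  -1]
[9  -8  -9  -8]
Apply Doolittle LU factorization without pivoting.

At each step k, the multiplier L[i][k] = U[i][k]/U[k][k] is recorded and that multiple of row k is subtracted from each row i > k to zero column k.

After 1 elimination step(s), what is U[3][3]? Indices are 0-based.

U[3][3] = -2

k=0: U[0][0]=-3
  eliminate (1,0): mult=-2, new row 1: (0, -1, 4, -2); set L[1][0]=-2
  eliminate (2,0): mult=1, new row 2: (0, -3, 11, -3); set L[2][0]=1
  eliminate (3,0): mult=-3, new row 3: (0, 4, -12, -2); set L[3][0]=-3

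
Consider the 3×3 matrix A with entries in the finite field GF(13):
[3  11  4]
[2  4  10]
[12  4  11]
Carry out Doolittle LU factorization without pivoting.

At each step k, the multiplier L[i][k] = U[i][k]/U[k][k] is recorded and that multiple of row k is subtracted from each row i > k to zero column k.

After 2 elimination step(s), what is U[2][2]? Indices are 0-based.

k=0: U[0][0]=3
  eliminate (1,0): mult=5, new row 1: (0, 1, 3); set L[1][0]=5
  eliminate (2,0): mult=4, new row 2: (0, 12, 8); set L[2][0]=4
k=1: U[1][1]=1
  eliminate (2,1): mult=12, new row 2: (0, 0, 11); set L[2][1]=12

U[2][2] = 11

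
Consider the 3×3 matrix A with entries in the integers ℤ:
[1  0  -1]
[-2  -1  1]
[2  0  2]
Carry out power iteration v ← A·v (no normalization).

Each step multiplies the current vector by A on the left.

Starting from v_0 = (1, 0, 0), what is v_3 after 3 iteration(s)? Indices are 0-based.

v_0 = (1, 0, 0).
v_1 = A·v_0 = (1, -2, 2).
v_2 = A·v_1 = (-1, 2, 6).
v_3 = A·v_2 = (-7, 6, 10).

v_3 = (-7, 6, 10)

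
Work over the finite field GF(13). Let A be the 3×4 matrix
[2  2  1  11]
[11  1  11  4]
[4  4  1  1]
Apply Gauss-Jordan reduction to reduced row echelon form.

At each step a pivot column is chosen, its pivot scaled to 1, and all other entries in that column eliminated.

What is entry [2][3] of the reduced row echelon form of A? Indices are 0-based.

M[2][3] = 8

pivot(0,0)=2: scale R0 → (1, 1, 7, 12)
  clear (1,0): R1 −= (11)R0 → (0, 3, 12, 2)
  clear (2,0): R2 −= (4)R0 → (0, 0, 12, 5)
pivot(1,1)=3: scale R1 → (0, 1, 4, 5)
  clear (0,1): R0 −= (1)R1 → (1, 0, 3, 7)
pivot(2,2)=12: scale R2 → (0, 0, 1, 8)
  clear (0,2): R0 −= (3)R2 → (1, 0, 0, 9)
  clear (1,2): R1 −= (4)R2 → (0, 1, 0, 12)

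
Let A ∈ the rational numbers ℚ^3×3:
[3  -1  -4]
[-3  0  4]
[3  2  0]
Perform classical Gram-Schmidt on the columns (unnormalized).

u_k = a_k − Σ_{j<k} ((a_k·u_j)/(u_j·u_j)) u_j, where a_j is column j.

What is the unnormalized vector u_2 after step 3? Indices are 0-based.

u_2 = (4/7, 6/7, 2/7)

Step 1: u_0 = a_0 = (3, -3, 3).
Step 2: u_1 = a_1 − (1/9)·u_0 = (-4/3, 1/3, 5/3).
Step 3: u_2 = a_2 − (-8/9)·u_0 − (10/7)·u_1 = (4/7, 6/7, 2/7).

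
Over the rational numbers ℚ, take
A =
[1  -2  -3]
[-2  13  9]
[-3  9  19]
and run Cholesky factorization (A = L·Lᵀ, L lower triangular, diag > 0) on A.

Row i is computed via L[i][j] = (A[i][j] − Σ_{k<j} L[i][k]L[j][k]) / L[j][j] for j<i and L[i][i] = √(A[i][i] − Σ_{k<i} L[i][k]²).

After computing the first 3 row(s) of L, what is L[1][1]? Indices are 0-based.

L[1][1] = 3

Step 1: L[0][0] = √(1) = 1.
  L[1][0] = (-2) / L[0][0] = -2.
Step 2: L[1][1] = √(9) = 3.
  L[2][0] = (-3) / L[0][0] = -3.
  L[2][1] = (3) / L[1][1] = 1.
Step 3: L[2][2] = √(9) = 3.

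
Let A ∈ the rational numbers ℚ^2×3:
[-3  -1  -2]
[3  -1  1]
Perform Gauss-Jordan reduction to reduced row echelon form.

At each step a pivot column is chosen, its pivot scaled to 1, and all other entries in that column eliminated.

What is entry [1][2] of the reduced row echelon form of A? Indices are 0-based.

[1] R0 /= -3  ⇒  (1, 1/3, 2/3)
     R1 -= 3·R0  ⇒  (0, -2, -1)
[2] R1 /= -2  ⇒  (0, 1, 1/2)
     R0 -= 1/3·R1  ⇒  (1, 0, 1/2)

M[1][2] = 1/2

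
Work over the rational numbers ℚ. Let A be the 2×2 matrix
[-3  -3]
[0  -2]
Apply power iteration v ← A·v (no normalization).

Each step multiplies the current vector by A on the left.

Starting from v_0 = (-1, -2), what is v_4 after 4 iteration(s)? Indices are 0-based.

v_0 = (-1, -2).
v_1 = A·v_0 = (9, 4).
v_2 = A·v_1 = (-39, -8).
v_3 = A·v_2 = (141, 16).
v_4 = A·v_3 = (-471, -32).

v_4 = (-471, -32)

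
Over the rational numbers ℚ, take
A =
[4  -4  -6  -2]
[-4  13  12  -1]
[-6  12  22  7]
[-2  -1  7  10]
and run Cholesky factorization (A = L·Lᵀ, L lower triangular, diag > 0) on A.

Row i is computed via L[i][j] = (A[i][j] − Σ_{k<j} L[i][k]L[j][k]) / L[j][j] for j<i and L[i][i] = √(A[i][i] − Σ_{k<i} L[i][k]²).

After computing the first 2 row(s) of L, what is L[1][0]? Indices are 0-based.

L[1][0] = -2

Step 1: L[0][0] = √(4) = 2.
  L[1][0] = (-4) / L[0][0] = -2.
Step 2: L[1][1] = √(9) = 3.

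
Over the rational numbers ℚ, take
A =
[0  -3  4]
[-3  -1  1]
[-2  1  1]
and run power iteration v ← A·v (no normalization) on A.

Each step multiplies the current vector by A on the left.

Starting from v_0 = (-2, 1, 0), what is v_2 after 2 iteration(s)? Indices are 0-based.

v_0 = (-2, 1, 0).
v_1 = A·v_0 = (-3, 5, 5).
v_2 = A·v_1 = (5, 9, 16).

v_2 = (5, 9, 16)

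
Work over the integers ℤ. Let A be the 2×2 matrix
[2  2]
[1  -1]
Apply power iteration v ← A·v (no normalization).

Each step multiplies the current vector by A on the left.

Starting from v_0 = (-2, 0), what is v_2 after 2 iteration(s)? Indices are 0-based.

v_0 = (-2, 0).
v_1 = A·v_0 = (-4, -2).
v_2 = A·v_1 = (-12, -2).

v_2 = (-12, -2)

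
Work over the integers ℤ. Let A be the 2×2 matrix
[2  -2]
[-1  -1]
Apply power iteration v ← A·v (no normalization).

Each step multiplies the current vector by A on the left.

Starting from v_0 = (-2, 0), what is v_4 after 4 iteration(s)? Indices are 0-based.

v_0 = (-2, 0).
v_1 = A·v_0 = (-4, 2).
v_2 = A·v_1 = (-12, 2).
v_3 = A·v_2 = (-28, 10).
v_4 = A·v_3 = (-76, 18).

v_4 = (-76, 18)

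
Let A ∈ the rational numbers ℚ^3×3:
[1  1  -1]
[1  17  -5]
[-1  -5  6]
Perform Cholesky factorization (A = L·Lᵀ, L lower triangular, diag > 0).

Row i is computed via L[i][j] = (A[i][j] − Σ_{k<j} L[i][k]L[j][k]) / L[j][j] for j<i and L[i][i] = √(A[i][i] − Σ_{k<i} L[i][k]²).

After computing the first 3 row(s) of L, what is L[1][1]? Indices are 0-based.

Step 1: L[0][0] = √(1) = 1.
  L[1][0] = (1) / L[0][0] = 1.
Step 2: L[1][1] = √(16) = 4.
  L[2][0] = (-1) / L[0][0] = -1.
  L[2][1] = (-4) / L[1][1] = -1.
Step 3: L[2][2] = √(4) = 2.

L[1][1] = 4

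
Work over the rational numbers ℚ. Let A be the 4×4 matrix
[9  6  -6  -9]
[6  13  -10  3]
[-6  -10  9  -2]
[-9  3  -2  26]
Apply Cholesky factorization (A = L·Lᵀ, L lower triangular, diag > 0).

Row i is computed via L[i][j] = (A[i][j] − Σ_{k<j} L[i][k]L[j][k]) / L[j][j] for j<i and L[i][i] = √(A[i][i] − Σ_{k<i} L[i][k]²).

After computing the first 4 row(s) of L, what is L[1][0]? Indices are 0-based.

L[1][0] = 2

Step 1: L[0][0] = √(9) = 3.
  L[1][0] = (6) / L[0][0] = 2.
Step 2: L[1][1] = √(9) = 3.
  L[2][0] = (-6) / L[0][0] = -2.
  L[2][1] = (-6) / L[1][1] = -2.
Step 3: L[2][2] = √(1) = 1.
  L[3][0] = (-9) / L[0][0] = -3.
  L[3][1] = (9) / L[1][1] = 3.
  L[3][2] = (-2) / L[2][2] = -2.
Step 4: L[3][3] = √(4) = 2.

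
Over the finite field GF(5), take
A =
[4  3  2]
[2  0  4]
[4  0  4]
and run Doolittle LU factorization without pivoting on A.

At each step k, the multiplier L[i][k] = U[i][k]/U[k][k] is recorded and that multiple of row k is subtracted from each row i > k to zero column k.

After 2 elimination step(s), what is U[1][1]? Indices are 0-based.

U[1][1] = 1

k=0: U[0][0]=4
  eliminate (1,0): mult=3, new row 1: (0, 1, 3); set L[1][0]=3
  eliminate (2,0): mult=1, new row 2: (0, 2, 2); set L[2][0]=1
k=1: U[1][1]=1
  eliminate (2,1): mult=2, new row 2: (0, 0, 1); set L[2][1]=2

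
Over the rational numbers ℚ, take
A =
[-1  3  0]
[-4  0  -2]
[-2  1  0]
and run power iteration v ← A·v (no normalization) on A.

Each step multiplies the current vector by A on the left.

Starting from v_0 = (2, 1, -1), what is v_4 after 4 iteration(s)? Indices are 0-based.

v_0 = (2, 1, -1).
v_1 = A·v_0 = (1, -6, -3).
v_2 = A·v_1 = (-19, 2, -8).
v_3 = A·v_2 = (25, 92, 40).
v_4 = A·v_3 = (251, -180, 42).

v_4 = (251, -180, 42)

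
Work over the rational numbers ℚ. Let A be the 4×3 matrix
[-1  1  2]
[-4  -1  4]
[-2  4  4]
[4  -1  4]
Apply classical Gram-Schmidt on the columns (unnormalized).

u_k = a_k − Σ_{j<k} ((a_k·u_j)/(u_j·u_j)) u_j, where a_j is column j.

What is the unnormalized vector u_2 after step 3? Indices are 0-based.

u_2 = (432/311, 1184/311, 584/311, 1584/311)

Step 1: u_0 = a_0 = (-1, -4, -2, 4).
Step 2: u_1 = a_1 − (-9/37)·u_0 = (28/37, -73/37, 130/37, -1/37).
Step 3: u_2 = a_2 − (-10/37)·u_0 − (140/311)·u_1 = (432/311, 1184/311, 584/311, 1584/311).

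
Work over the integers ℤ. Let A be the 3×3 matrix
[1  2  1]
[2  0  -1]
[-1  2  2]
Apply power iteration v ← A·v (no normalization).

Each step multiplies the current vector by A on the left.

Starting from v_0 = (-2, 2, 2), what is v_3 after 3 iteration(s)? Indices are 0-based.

v_0 = (-2, 2, 2).
v_1 = A·v_0 = (4, -6, 10).
v_2 = A·v_1 = (2, -2, 4).
v_3 = A·v_2 = (2, 0, 2).

v_3 = (2, 0, 2)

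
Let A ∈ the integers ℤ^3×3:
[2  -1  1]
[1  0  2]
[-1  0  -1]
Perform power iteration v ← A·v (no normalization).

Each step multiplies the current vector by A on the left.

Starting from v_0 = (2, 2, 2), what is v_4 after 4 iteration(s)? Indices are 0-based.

v_0 = (2, 2, 2).
v_1 = A·v_0 = (4, 6, -4).
v_2 = A·v_1 = (-2, -4, 0).
v_3 = A·v_2 = (0, -2, 2).
v_4 = A·v_3 = (4, 4, -2).

v_4 = (4, 4, -2)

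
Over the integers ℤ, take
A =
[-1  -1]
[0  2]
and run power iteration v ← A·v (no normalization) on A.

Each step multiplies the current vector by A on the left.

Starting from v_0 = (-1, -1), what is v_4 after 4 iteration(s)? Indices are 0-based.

v_0 = (-1, -1).
v_1 = A·v_0 = (2, -2).
v_2 = A·v_1 = (0, -4).
v_3 = A·v_2 = (4, -8).
v_4 = A·v_3 = (4, -16).

v_4 = (4, -16)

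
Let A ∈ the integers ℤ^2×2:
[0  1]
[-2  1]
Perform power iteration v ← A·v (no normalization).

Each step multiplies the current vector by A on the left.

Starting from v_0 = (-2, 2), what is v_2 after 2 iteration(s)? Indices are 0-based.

v_2 = (6, 2)

v_0 = (-2, 2).
v_1 = A·v_0 = (2, 6).
v_2 = A·v_1 = (6, 2).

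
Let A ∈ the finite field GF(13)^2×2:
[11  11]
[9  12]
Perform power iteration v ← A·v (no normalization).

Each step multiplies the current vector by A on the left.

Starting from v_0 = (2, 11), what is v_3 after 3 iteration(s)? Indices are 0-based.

v_3 = (3, 11)

v_0 = (2, 11).
v_1 = A·v_0 = (0, 7).
v_2 = A·v_1 = (12, 6).
v_3 = A·v_2 = (3, 11).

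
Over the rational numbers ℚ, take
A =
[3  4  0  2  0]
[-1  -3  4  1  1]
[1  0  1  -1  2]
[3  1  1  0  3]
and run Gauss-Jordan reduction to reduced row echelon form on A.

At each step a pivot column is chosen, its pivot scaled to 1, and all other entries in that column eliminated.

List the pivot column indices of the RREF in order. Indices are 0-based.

pivot columns: 0, 1, 2, 3

pivot(0,0)=3: scale R0 → (1, 4/3, 0, 2/3, 0)
  clear (1,0): R1 −= (-1)R0 → (0, -5/3, 4, 5/3, 1)
  clear (2,0): R2 −= (1)R0 → (0, -4/3, 1, -5/3, 2)
  clear (3,0): R3 −= (3)R0 → (0, -3, 1, -2, 3)
pivot(1,1)=-5/3: scale R1 → (0, 1, -12/5, -1, -3/5)
  clear (0,1): R0 −= (4/3)R1 → (1, 0, 16/5, 2, 4/5)
  clear (2,1): R2 −= (-4/3)R1 → (0, 0, -11/5, -3, 6/5)
  clear (3,1): R3 −= (-3)R1 → (0, 0, -31/5, -5, 6/5)
pivot(2,2)=-11/5: scale R2 → (0, 0, 1, 15/11, -6/11)
  clear (0,2): R0 −= (16/5)R2 → (1, 0, 0, -26/11, 28/11)
  clear (1,2): R1 −= (-12/5)R2 → (0, 1, 0, 25/11, -21/11)
  clear (3,2): R3 −= (-31/5)R2 → (0, 0, 0, 38/11, -24/11)
pivot(3,3)=38/11: scale R3 → (0, 0, 0, 1, -12/19)
  clear (0,3): R0 −= (-26/11)R3 → (1, 0, 0, 0, 20/19)
  clear (1,3): R1 −= (25/11)R3 → (0, 1, 0, 0, -9/19)
  clear (2,3): R2 −= (15/11)R3 → (0, 0, 1, 0, 6/19)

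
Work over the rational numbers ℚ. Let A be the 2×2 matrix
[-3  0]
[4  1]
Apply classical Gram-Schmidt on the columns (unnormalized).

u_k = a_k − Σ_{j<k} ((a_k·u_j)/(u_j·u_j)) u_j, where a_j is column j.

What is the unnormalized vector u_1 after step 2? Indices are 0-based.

Step 1: u_0 = a_0 = (-3, 4).
Step 2: u_1 = a_1 − (4/25)·u_0 = (12/25, 9/25).

u_1 = (12/25, 9/25)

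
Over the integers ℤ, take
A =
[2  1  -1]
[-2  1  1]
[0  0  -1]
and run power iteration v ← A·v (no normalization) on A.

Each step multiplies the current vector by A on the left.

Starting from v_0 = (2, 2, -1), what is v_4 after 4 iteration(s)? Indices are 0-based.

v_0 = (2, 2, -1).
v_1 = A·v_0 = (7, -3, 1).
v_2 = A·v_1 = (10, -16, -1).
v_3 = A·v_2 = (5, -37, 1).
v_4 = A·v_3 = (-28, -46, -1).

v_4 = (-28, -46, -1)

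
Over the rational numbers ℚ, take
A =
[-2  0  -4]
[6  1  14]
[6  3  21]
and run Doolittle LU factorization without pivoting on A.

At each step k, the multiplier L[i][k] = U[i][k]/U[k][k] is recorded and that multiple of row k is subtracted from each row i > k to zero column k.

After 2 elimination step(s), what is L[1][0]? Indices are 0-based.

L[1][0] = -3

k=0: U[0][0]=-2
  eliminate (1,0): mult=-3, new row 1: (0, 1, 2); set L[1][0]=-3
  eliminate (2,0): mult=-3, new row 2: (0, 3, 9); set L[2][0]=-3
k=1: U[1][1]=1
  eliminate (2,1): mult=3, new row 2: (0, 0, 3); set L[2][1]=3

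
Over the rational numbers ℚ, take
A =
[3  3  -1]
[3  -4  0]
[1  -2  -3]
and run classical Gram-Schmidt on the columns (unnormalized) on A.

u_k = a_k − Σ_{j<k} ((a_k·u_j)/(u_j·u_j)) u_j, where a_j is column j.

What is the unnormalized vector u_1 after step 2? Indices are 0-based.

u_1 = (72/19, -61/19, -33/19)

Step 1: u_0 = a_0 = (3, 3, 1).
Step 2: u_1 = a_1 − (-5/19)·u_0 = (72/19, -61/19, -33/19).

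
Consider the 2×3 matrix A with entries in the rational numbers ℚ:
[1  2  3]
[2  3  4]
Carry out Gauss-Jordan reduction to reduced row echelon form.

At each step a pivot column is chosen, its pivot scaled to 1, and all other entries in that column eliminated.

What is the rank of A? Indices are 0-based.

rank = 2

pivot(0,0)=1: scale R0 → (1, 2, 3)
  clear (1,0): R1 −= (2)R0 → (0, -1, -2)
pivot(1,1)=-1: scale R1 → (0, 1, 2)
  clear (0,1): R0 −= (2)R1 → (1, 0, -1)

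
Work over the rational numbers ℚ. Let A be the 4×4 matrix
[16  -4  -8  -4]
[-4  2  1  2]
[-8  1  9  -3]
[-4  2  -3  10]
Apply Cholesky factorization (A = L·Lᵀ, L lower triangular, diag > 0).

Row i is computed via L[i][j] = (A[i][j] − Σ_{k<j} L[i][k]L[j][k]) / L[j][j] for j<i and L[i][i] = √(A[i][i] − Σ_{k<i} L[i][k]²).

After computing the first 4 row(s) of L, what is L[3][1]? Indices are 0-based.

Step 1: L[0][0] = √(16) = 4.
  L[1][0] = (-4) / L[0][0] = -1.
Step 2: L[1][1] = √(1) = 1.
  L[2][0] = (-8) / L[0][0] = -2.
  L[2][1] = (-1) / L[1][1] = -1.
Step 3: L[2][2] = √(4) = 2.
  L[3][0] = (-4) / L[0][0] = -1.
  L[3][1] = (1) / L[1][1] = 1.
  L[3][2] = (-4) / L[2][2] = -2.
Step 4: L[3][3] = √(4) = 2.

L[3][1] = 1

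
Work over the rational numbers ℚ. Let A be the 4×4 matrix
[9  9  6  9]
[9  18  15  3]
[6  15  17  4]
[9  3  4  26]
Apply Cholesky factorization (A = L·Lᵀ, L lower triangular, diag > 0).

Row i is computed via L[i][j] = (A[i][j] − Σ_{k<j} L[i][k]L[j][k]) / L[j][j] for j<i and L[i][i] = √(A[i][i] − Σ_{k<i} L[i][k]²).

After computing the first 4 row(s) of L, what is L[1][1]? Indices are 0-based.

L[1][1] = 3

Step 1: L[0][0] = √(9) = 3.
  L[1][0] = (9) / L[0][0] = 3.
Step 2: L[1][1] = √(9) = 3.
  L[2][0] = (6) / L[0][0] = 2.
  L[2][1] = (9) / L[1][1] = 3.
Step 3: L[2][2] = √(4) = 2.
  L[3][0] = (9) / L[0][0] = 3.
  L[3][1] = (-6) / L[1][1] = -2.
  L[3][2] = (4) / L[2][2] = 2.
Step 4: L[3][3] = √(9) = 3.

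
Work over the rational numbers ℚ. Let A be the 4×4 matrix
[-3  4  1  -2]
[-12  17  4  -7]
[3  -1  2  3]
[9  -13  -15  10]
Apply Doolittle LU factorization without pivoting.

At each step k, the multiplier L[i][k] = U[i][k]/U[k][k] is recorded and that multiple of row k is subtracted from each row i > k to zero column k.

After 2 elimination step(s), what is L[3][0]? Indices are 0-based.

Step 1: pivot at (0,0) is -3.
  row1 ← row1 − (4)·row0  ⇒  L[1][0]=4, U row1=(0, 1, 0, 1)
  row2 ← row2 − (-1)·row0  ⇒  L[2][0]=-1, U row2=(0, 3, 3, 1)
  row3 ← row3 − (-3)·row0  ⇒  L[3][0]=-3, U row3=(0, -1, -12, 4)
Step 2: pivot at (1,1) is 1.
  row2 ← row2 − (3)·row1  ⇒  L[2][1]=3, U row2=(0, 0, 3, -2)
  row3 ← row3 − (-1)·row1  ⇒  L[3][1]=-1, U row3=(0, 0, -12, 5)

L[3][0] = -3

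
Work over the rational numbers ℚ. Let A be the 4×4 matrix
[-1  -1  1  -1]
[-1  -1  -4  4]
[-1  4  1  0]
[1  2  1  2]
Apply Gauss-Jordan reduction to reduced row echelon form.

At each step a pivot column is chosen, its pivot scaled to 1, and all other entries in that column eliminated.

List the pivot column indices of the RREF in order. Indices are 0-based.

pivot columns: 0, 1, 2, 3

pivot(0,0)=-1: scale R0 → (1, 1, -1, 1)
  clear (1,0): R1 −= (-1)R0 → (0, 0, -5, 5)
  clear (2,0): R2 −= (-1)R0 → (0, 5, 0, 1)
  clear (3,0): R3 −= (1)R0 → (0, 1, 2, 1)
pivot(1,1): swap R1↔R2
pivot(1,1)=5: scale R1 → (0, 1, 0, 1/5)
  clear (0,1): R0 −= (1)R1 → (1, 0, -1, 4/5)
  clear (3,1): R3 −= (1)R1 → (0, 0, 2, 4/5)
pivot(2,2)=-5: scale R2 → (0, 0, 1, -1)
  clear (0,2): R0 −= (-1)R2 → (1, 0, 0, -1/5)
  clear (3,2): R3 −= (2)R2 → (0, 0, 0, 14/5)
pivot(3,3)=14/5: scale R3 → (0, 0, 0, 1)
  clear (0,3): R0 −= (-1/5)R3 → (1, 0, 0, 0)
  clear (1,3): R1 −= (1/5)R3 → (0, 1, 0, 0)
  clear (2,3): R2 −= (-1)R3 → (0, 0, 1, 0)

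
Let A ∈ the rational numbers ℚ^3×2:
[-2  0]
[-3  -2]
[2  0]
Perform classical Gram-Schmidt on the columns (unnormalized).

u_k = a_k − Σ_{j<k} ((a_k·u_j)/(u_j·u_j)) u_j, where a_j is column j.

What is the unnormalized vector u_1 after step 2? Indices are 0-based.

u_1 = (12/17, -16/17, -12/17)

Step 1: u_0 = a_0 = (-2, -3, 2).
Step 2: u_1 = a_1 − (6/17)·u_0 = (12/17, -16/17, -12/17).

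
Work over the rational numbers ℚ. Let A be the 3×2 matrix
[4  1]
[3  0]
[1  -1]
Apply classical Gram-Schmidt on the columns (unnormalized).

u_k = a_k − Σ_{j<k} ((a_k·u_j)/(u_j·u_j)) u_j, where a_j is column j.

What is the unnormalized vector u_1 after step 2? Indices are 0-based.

u_1 = (7/13, -9/26, -29/26)

Step 1: u_0 = a_0 = (4, 3, 1).
Step 2: u_1 = a_1 − (3/26)·u_0 = (7/13, -9/26, -29/26).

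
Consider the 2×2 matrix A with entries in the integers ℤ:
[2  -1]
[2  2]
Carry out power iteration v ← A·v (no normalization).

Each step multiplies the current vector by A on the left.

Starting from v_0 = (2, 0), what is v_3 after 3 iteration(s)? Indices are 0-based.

v_3 = (-8, 40)

v_0 = (2, 0).
v_1 = A·v_0 = (4, 4).
v_2 = A·v_1 = (4, 16).
v_3 = A·v_2 = (-8, 40).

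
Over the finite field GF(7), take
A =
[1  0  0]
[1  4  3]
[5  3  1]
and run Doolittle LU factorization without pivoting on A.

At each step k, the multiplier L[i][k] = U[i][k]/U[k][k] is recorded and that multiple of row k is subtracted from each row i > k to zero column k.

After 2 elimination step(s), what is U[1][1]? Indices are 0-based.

U[1][1] = 4

k=0: U[0][0]=1
  eliminate (1,0): mult=1, new row 1: (0, 4, 3); set L[1][0]=1
  eliminate (2,0): mult=5, new row 2: (0, 3, 1); set L[2][0]=5
k=1: U[1][1]=4
  eliminate (2,1): mult=6, new row 2: (0, 0, 4); set L[2][1]=6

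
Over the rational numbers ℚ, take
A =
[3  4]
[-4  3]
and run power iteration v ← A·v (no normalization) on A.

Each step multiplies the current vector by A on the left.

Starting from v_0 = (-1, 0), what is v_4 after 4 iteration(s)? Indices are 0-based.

v_4 = (527, -336)

v_0 = (-1, 0).
v_1 = A·v_0 = (-3, 4).
v_2 = A·v_1 = (7, 24).
v_3 = A·v_2 = (117, 44).
v_4 = A·v_3 = (527, -336).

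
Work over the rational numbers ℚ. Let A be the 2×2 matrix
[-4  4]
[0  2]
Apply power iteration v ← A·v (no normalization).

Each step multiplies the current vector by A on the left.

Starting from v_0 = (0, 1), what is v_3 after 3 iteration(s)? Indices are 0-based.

v_3 = (48, 8)

v_0 = (0, 1).
v_1 = A·v_0 = (4, 2).
v_2 = A·v_1 = (-8, 4).
v_3 = A·v_2 = (48, 8).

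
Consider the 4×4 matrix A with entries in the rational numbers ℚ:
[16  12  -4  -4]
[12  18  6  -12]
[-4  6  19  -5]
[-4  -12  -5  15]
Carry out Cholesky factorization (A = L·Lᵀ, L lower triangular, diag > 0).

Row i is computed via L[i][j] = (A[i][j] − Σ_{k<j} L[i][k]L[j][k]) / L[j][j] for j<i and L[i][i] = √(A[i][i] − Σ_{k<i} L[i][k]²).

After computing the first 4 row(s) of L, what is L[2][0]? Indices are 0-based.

Step 1: L[0][0] = √(16) = 4.
  L[1][0] = (12) / L[0][0] = 3.
Step 2: L[1][1] = √(9) = 3.
  L[2][0] = (-4) / L[0][0] = -1.
  L[2][1] = (9) / L[1][1] = 3.
Step 3: L[2][2] = √(9) = 3.
  L[3][0] = (-4) / L[0][0] = -1.
  L[3][1] = (-9) / L[1][1] = -3.
  L[3][2] = (3) / L[2][2] = 1.
Step 4: L[3][3] = √(4) = 2.

L[2][0] = -1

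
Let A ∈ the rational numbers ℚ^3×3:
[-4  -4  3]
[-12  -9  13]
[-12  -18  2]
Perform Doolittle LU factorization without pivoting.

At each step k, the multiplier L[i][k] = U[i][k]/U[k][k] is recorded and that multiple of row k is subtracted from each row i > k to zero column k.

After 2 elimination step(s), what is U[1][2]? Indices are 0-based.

Step 1: pivot at (0,0) is -4.
  row1 ← row1 − (3)·row0  ⇒  L[1][0]=3, U row1=(0, 3, 4)
  row2 ← row2 − (3)·row0  ⇒  L[2][0]=3, U row2=(0, -6, -7)
Step 2: pivot at (1,1) is 3.
  row2 ← row2 − (-2)·row1  ⇒  L[2][1]=-2, U row2=(0, 0, 1)

U[1][2] = 4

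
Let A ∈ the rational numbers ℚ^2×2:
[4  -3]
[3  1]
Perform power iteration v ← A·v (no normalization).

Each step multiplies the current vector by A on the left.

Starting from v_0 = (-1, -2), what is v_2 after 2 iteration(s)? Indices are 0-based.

v_2 = (23, 1)

v_0 = (-1, -2).
v_1 = A·v_0 = (2, -5).
v_2 = A·v_1 = (23, 1).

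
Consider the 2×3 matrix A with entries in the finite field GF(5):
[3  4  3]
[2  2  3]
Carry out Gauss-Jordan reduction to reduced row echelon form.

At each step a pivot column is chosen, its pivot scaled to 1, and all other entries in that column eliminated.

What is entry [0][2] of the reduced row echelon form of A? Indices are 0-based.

M[0][2] = 3

[1] R0 /= 3  ⇒  (1, 3, 1)
     R1 -= 2·R0  ⇒  (0, 1, 1)
[2] R1 /= 1  ⇒  (0, 1, 1)
     R0 -= 3·R1  ⇒  (1, 0, 3)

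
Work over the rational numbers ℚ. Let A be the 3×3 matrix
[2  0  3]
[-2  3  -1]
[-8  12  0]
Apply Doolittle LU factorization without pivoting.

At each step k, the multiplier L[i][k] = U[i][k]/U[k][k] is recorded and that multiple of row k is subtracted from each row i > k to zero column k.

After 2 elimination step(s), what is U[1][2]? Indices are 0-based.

Step 1: pivot at (0,0) is 2.
  row1 ← row1 − (-1)·row0  ⇒  L[1][0]=-1, U row1=(0, 3, 2)
  row2 ← row2 − (-4)·row0  ⇒  L[2][0]=-4, U row2=(0, 12, 12)
Step 2: pivot at (1,1) is 3.
  row2 ← row2 − (4)·row1  ⇒  L[2][1]=4, U row2=(0, 0, 4)

U[1][2] = 2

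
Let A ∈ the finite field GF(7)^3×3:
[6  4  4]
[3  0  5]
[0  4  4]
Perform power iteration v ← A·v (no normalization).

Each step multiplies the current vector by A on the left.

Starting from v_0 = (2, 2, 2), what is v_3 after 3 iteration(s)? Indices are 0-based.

v_3 = (4, 2, 6)

v_0 = (2, 2, 2).
v_1 = A·v_0 = (0, 2, 2).
v_2 = A·v_1 = (2, 3, 2).
v_3 = A·v_2 = (4, 2, 6).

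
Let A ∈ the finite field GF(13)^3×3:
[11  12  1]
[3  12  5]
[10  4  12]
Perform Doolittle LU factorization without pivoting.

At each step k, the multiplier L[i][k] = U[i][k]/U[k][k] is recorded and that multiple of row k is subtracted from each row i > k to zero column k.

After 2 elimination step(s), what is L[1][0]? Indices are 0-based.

L[1][0] = 5

k=0: U[0][0]=11
  eliminate (1,0): mult=5, new row 1: (0, 4, 0); set L[1][0]=5
  eliminate (2,0): mult=8, new row 2: (0, 12, 4); set L[2][0]=8
k=1: U[1][1]=4
  eliminate (2,1): mult=3, new row 2: (0, 0, 4); set L[2][1]=3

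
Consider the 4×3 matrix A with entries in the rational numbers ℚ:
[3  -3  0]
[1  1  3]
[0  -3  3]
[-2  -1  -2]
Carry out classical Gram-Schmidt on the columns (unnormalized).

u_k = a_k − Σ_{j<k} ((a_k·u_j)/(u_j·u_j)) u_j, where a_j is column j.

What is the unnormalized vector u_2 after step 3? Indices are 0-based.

Step 1: u_0 = a_0 = (3, 1, 0, -2).
Step 2: u_1 = a_1 − (-3/7)·u_0 = (-12/7, 10/7, -3, -13/7).
Step 3: u_2 = a_2 − (1/2)·u_0 − (-7/122)·u_1 = (-195/122, 315/122, 345/122, -135/122).

u_2 = (-195/122, 315/122, 345/122, -135/122)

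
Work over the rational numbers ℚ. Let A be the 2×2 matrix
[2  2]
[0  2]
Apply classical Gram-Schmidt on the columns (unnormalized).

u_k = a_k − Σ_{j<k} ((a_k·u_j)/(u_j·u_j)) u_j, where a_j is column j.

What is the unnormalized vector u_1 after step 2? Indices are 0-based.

Step 1: u_0 = a_0 = (2, 0).
Step 2: u_1 = a_1 − (1)·u_0 = (0, 2).

u_1 = (0, 2)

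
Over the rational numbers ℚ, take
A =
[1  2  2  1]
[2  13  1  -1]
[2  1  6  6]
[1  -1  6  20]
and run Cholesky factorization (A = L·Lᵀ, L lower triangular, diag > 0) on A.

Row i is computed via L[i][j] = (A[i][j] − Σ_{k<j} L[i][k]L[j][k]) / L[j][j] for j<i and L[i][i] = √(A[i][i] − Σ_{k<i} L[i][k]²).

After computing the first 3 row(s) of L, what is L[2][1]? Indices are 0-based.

L[2][1] = -1

Step 1: L[0][0] = √(1) = 1.
  L[1][0] = (2) / L[0][0] = 2.
Step 2: L[1][1] = √(9) = 3.
  L[2][0] = (2) / L[0][0] = 2.
  L[2][1] = (-3) / L[1][1] = -1.
Step 3: L[2][2] = √(1) = 1.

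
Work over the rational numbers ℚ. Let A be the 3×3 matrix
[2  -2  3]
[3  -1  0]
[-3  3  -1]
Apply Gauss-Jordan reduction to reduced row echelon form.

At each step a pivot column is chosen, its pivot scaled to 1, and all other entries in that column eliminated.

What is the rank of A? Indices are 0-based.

pivot(0,0)=2: scale R0 → (1, -1, 3/2)
  clear (1,0): R1 −= (3)R0 → (0, 2, -9/2)
  clear (2,0): R2 −= (-3)R0 → (0, 0, 7/2)
pivot(1,1)=2: scale R1 → (0, 1, -9/4)
  clear (0,1): R0 −= (-1)R1 → (1, 0, -3/4)
pivot(2,2)=7/2: scale R2 → (0, 0, 1)
  clear (0,2): R0 −= (-3/4)R2 → (1, 0, 0)
  clear (1,2): R1 −= (-9/4)R2 → (0, 1, 0)

rank = 3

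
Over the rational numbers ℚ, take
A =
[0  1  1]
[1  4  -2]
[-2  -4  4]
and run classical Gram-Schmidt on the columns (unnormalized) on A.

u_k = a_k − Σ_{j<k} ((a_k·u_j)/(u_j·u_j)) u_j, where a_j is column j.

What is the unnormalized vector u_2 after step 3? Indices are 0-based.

u_2 = (16/21, -8/21, -4/21)

Step 1: u_0 = a_0 = (0, 1, -2).
Step 2: u_1 = a_1 − (12/5)·u_0 = (1, 8/5, 4/5).
Step 3: u_2 = a_2 − (-2)·u_0 − (5/21)·u_1 = (16/21, -8/21, -4/21).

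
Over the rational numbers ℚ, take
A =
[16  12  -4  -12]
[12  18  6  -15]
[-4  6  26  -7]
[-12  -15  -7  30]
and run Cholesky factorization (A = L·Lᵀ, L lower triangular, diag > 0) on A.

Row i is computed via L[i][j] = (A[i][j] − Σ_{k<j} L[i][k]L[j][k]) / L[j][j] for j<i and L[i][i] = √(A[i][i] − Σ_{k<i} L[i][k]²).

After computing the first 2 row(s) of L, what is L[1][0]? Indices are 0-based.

L[1][0] = 3

Step 1: L[0][0] = √(16) = 4.
  L[1][0] = (12) / L[0][0] = 3.
Step 2: L[1][1] = √(9) = 3.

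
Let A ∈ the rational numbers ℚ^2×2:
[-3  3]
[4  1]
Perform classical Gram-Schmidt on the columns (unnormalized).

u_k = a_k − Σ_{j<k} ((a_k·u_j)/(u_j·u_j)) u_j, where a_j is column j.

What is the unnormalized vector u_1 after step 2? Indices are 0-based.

u_1 = (12/5, 9/5)

Step 1: u_0 = a_0 = (-3, 4).
Step 2: u_1 = a_1 − (-1/5)·u_0 = (12/5, 9/5).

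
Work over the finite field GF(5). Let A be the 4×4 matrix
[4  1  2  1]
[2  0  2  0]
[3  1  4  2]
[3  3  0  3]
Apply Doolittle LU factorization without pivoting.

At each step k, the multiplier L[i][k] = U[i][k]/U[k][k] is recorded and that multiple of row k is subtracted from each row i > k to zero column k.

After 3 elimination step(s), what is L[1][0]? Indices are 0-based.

Step 1: pivot at (0,0) is 4.
  row1 ← row1 − (3)·row0  ⇒  L[1][0]=3, U row1=(0, 2, 1, 2)
  row2 ← row2 − (2)·row0  ⇒  L[2][0]=2, U row2=(0, 4, 0, 0)
  row3 ← row3 − (2)·row0  ⇒  L[3][0]=2, U row3=(0, 1, 1, 1)
Step 2: pivot at (1,1) is 2.
  row2 ← row2 − (2)·row1  ⇒  L[2][1]=2, U row2=(0, 0, 3, 1)
  row3 ← row3 − (3)·row1  ⇒  L[3][1]=3, U row3=(0, 0, 3, 0)
Step 3: pivot at (2,2) is 3.
  row3 ← row3 − (1)·row2  ⇒  L[3][2]=1, U row3=(0, 0, 0, 4)

L[1][0] = 3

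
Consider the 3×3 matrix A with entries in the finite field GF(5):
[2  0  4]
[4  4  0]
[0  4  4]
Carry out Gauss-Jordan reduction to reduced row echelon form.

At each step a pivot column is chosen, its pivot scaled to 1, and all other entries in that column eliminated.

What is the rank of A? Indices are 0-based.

[1] R0 /= 2  ⇒  (1, 0, 2)
     R1 -= 4·R0  ⇒  (0, 4, 2)
[2] R1 /= 4  ⇒  (0, 1, 3)
     R2 -= 4·R1  ⇒  (0, 0, 2)
[3] R2 /= 2  ⇒  (0, 0, 1)
     R0 -= 2·R2  ⇒  (1, 0, 0)
     R1 -= 3·R2  ⇒  (0, 1, 0)

rank = 3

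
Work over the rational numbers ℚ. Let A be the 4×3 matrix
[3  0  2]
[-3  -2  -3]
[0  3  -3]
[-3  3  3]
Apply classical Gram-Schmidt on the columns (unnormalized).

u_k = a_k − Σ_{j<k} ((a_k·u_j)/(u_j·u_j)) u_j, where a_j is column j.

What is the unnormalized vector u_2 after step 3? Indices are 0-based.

u_2 = (16/13, -21/13, -51/13, 37/13)

Step 1: u_0 = a_0 = (3, -3, 0, -3).
Step 2: u_1 = a_1 − (-1/9)·u_0 = (1/3, -7/3, 3, 8/3).
Step 3: u_2 = a_2 − (2/9)·u_0 − (4/13)·u_1 = (16/13, -21/13, -51/13, 37/13).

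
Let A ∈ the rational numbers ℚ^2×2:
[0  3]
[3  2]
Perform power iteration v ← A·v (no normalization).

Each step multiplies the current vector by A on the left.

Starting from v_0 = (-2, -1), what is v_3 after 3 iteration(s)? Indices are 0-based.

v_0 = (-2, -1).
v_1 = A·v_0 = (-3, -8).
v_2 = A·v_1 = (-24, -25).
v_3 = A·v_2 = (-75, -122).

v_3 = (-75, -122)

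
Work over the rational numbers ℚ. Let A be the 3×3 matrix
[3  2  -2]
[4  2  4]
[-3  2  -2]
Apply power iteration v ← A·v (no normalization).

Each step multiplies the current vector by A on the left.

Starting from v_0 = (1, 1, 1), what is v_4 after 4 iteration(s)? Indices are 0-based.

v_4 = (1027, 544, 361)

v_0 = (1, 1, 1).
v_1 = A·v_0 = (3, 10, -3).
v_2 = A·v_1 = (35, 20, 17).
v_3 = A·v_2 = (111, 248, -99).
v_4 = A·v_3 = (1027, 544, 361).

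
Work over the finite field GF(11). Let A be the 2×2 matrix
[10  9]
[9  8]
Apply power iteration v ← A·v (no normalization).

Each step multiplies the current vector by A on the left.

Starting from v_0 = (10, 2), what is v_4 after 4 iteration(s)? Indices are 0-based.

v_4 = (1, 3)

v_0 = (10, 2).
v_1 = A·v_0 = (8, 7).
v_2 = A·v_1 = (0, 7).
v_3 = A·v_2 = (8, 1).
v_4 = A·v_3 = (1, 3).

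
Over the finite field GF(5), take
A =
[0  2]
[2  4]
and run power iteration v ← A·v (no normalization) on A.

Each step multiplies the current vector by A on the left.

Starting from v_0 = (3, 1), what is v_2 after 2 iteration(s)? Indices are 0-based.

v_2 = (0, 4)

v_0 = (3, 1).
v_1 = A·v_0 = (2, 0).
v_2 = A·v_1 = (0, 4).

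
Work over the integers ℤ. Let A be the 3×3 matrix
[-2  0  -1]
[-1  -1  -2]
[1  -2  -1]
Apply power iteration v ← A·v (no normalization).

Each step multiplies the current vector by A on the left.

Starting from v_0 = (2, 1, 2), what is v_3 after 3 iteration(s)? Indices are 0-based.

v_0 = (2, 1, 2).
v_1 = A·v_0 = (-6, -7, -2).
v_2 = A·v_1 = (14, 17, 10).
v_3 = A·v_2 = (-38, -51, -30).

v_3 = (-38, -51, -30)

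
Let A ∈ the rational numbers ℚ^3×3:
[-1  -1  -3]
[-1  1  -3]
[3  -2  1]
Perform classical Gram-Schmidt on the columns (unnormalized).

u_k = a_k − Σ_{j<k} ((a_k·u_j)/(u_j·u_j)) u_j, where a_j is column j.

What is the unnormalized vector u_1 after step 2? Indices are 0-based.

u_1 = (-17/11, 5/11, -4/11)

Step 1: u_0 = a_0 = (-1, -1, 3).
Step 2: u_1 = a_1 − (-6/11)·u_0 = (-17/11, 5/11, -4/11).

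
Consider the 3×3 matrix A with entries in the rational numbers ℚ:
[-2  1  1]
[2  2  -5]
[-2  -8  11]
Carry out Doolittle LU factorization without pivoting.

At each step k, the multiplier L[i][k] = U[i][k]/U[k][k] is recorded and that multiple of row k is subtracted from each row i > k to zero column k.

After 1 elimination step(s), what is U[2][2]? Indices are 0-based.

U[2][2] = 10

[col 0] pivot -2
  R1 -= -1*R0 → (0, 3, -4)  (L[1][0] := -1)
  R2 -= 1*R0 → (0, -9, 10)  (L[2][0] := 1)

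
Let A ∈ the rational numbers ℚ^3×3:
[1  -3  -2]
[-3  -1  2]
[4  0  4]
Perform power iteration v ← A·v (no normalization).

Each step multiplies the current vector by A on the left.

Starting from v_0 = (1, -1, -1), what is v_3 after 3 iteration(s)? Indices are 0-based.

v_0 = (1, -1, -1).
v_1 = A·v_0 = (6, -4, 0).
v_2 = A·v_1 = (18, -14, 24).
v_3 = A·v_2 = (12, 8, 168).

v_3 = (12, 8, 168)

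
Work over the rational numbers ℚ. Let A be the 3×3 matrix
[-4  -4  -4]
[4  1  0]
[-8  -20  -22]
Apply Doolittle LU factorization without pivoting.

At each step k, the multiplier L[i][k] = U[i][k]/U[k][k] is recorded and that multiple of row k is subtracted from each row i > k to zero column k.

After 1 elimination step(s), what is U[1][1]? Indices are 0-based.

[col 0] pivot -4
  R1 -= -1*R0 → (0, -3, -4)  (L[1][0] := -1)
  R2 -= 2*R0 → (0, -12, -14)  (L[2][0] := 2)

U[1][1] = -3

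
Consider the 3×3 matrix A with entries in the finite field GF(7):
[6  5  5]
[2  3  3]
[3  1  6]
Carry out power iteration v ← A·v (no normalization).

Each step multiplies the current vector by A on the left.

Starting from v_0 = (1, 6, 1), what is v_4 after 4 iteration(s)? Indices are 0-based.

v_0 = (1, 6, 1).
v_1 = A·v_0 = (6, 2, 1).
v_2 = A·v_1 = (2, 0, 5).
v_3 = A·v_2 = (2, 5, 1).
v_4 = A·v_3 = (0, 1, 3).

v_4 = (0, 1, 3)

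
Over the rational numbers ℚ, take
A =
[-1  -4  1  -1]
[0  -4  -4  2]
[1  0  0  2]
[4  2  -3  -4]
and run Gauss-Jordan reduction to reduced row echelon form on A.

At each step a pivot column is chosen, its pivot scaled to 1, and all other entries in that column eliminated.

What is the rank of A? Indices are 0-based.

pivot(0,0)=-1: scale R0 → (1, 4, -1, 1)
  clear (2,0): R2 −= (1)R0 → (0, -4, 1, 1)
  clear (3,0): R3 −= (4)R0 → (0, -14, 1, -8)
pivot(1,1)=-4: scale R1 → (0, 1, 1, -1/2)
  clear (0,1): R0 −= (4)R1 → (1, 0, -5, 3)
  clear (2,1): R2 −= (-4)R1 → (0, 0, 5, -1)
  clear (3,1): R3 −= (-14)R1 → (0, 0, 15, -15)
pivot(2,2)=5: scale R2 → (0, 0, 1, -1/5)
  clear (0,2): R0 −= (-5)R2 → (1, 0, 0, 2)
  clear (1,2): R1 −= (1)R2 → (0, 1, 0, -3/10)
  clear (3,2): R3 −= (15)R2 → (0, 0, 0, -12)
pivot(3,3)=-12: scale R3 → (0, 0, 0, 1)
  clear (0,3): R0 −= (2)R3 → (1, 0, 0, 0)
  clear (1,3): R1 −= (-3/10)R3 → (0, 1, 0, 0)
  clear (2,3): R2 −= (-1/5)R3 → (0, 0, 1, 0)

rank = 4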